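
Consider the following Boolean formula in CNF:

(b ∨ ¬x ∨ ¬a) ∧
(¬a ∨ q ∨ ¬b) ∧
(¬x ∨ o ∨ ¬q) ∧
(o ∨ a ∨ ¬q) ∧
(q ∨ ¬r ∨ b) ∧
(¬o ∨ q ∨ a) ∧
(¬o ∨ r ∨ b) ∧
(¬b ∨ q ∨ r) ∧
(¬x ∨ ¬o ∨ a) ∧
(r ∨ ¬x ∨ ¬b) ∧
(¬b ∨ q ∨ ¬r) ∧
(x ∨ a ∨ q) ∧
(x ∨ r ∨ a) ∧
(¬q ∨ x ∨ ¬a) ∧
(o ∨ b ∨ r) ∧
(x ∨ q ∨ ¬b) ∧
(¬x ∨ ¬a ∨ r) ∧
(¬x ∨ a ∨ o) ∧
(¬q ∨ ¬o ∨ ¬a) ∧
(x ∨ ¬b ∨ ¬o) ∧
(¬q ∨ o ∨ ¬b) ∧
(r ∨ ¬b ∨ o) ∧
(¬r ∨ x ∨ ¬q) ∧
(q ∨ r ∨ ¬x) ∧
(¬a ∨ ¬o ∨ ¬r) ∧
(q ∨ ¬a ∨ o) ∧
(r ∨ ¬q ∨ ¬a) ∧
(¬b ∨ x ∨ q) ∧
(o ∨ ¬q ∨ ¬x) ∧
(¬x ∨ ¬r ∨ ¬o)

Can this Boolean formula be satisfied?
No

No, the formula is not satisfiable.

No assignment of truth values to the variables can make all 30 clauses true simultaneously.

The formula is UNSAT (unsatisfiable).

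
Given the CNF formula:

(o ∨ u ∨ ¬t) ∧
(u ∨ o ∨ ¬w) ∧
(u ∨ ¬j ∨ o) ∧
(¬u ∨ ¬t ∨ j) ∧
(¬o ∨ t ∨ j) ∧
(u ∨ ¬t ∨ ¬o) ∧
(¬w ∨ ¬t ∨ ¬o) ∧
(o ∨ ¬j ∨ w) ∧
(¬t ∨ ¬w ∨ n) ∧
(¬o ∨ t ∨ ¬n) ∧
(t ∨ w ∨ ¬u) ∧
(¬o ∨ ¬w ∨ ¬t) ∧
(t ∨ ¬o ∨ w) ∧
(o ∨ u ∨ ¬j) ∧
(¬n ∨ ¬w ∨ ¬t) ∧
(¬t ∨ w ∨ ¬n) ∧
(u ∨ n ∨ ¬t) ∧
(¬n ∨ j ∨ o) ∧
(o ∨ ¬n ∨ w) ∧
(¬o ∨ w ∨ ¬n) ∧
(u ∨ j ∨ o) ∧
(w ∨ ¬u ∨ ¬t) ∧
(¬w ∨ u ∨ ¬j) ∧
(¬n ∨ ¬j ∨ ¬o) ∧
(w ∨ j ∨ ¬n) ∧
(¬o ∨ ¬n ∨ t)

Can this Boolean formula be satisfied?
Yes

Yes, the formula is satisfiable.

One satisfying assignment is: o=False, j=False, n=False, w=True, u=True, t=False

Verification: With this assignment, all 26 clauses evaluate to true.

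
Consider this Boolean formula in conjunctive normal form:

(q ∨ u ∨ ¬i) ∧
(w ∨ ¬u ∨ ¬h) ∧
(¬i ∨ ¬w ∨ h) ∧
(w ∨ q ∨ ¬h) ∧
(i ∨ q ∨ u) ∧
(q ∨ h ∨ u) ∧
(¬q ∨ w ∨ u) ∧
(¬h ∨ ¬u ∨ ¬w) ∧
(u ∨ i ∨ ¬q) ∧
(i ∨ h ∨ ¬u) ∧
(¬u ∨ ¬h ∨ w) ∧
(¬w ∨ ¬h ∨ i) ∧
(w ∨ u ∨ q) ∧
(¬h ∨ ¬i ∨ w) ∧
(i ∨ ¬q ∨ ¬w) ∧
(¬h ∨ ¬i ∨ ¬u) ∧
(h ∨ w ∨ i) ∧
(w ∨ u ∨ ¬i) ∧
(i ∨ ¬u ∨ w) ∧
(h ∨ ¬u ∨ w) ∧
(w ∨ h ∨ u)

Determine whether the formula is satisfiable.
Yes

Yes, the formula is satisfiable.

One satisfying assignment is: h=True, u=False, i=True, w=True, q=True

Verification: With this assignment, all 21 clauses evaluate to true.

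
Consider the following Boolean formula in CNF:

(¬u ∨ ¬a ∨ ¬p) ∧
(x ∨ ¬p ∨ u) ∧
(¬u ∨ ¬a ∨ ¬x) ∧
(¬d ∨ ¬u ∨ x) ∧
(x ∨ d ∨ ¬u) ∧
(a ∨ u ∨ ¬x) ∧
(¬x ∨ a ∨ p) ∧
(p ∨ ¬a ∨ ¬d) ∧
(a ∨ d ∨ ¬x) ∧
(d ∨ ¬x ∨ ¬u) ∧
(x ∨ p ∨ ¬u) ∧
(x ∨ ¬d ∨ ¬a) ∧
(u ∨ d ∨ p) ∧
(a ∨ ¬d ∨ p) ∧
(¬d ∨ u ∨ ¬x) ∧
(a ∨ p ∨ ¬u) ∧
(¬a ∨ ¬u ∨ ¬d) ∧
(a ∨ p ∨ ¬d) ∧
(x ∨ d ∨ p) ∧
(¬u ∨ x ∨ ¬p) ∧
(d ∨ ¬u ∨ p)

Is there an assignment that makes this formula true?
Yes

Yes, the formula is satisfiable.

One satisfying assignment is: u=True, d=True, x=True, p=True, a=False

Verification: With this assignment, all 21 clauses evaluate to true.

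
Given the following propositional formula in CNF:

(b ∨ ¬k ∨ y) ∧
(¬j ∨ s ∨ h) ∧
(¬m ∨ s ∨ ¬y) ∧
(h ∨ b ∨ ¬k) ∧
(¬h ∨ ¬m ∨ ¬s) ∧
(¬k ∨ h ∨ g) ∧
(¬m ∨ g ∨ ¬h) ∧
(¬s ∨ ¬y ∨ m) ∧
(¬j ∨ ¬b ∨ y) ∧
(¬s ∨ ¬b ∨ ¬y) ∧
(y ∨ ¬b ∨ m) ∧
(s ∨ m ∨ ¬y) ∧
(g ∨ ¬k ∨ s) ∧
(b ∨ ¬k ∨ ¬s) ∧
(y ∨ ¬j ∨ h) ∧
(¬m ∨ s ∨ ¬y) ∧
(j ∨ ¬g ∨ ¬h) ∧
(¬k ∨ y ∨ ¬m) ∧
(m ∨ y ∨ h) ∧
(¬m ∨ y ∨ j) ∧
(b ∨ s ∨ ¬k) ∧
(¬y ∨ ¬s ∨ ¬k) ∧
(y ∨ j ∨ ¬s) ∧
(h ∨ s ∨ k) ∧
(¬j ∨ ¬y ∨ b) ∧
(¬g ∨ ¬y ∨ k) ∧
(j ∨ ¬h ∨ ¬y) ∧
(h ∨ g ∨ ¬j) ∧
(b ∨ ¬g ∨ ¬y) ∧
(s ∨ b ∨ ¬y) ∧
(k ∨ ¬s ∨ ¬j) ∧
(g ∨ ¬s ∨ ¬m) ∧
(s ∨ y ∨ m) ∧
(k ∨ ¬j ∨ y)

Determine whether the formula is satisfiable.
No

No, the formula is not satisfiable.

No assignment of truth values to the variables can make all 34 clauses true simultaneously.

The formula is UNSAT (unsatisfiable).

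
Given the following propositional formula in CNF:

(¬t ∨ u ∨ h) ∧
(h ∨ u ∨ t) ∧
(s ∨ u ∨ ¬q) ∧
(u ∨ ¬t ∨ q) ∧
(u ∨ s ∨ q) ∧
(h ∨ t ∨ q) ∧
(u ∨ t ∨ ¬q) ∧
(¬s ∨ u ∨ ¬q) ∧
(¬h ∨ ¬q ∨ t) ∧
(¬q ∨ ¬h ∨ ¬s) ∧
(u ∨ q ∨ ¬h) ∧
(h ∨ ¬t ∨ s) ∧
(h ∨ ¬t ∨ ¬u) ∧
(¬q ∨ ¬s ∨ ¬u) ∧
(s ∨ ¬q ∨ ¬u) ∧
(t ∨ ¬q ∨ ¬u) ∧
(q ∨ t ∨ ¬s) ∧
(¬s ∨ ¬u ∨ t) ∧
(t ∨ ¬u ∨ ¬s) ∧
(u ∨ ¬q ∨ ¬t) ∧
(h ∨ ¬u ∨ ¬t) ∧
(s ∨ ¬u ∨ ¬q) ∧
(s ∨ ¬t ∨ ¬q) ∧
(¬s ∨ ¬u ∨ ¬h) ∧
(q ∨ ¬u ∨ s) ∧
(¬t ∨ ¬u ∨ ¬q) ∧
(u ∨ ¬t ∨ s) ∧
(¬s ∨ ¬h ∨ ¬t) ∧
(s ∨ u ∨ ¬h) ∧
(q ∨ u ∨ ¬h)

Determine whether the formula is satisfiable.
No

No, the formula is not satisfiable.

No assignment of truth values to the variables can make all 30 clauses true simultaneously.

The formula is UNSAT (unsatisfiable).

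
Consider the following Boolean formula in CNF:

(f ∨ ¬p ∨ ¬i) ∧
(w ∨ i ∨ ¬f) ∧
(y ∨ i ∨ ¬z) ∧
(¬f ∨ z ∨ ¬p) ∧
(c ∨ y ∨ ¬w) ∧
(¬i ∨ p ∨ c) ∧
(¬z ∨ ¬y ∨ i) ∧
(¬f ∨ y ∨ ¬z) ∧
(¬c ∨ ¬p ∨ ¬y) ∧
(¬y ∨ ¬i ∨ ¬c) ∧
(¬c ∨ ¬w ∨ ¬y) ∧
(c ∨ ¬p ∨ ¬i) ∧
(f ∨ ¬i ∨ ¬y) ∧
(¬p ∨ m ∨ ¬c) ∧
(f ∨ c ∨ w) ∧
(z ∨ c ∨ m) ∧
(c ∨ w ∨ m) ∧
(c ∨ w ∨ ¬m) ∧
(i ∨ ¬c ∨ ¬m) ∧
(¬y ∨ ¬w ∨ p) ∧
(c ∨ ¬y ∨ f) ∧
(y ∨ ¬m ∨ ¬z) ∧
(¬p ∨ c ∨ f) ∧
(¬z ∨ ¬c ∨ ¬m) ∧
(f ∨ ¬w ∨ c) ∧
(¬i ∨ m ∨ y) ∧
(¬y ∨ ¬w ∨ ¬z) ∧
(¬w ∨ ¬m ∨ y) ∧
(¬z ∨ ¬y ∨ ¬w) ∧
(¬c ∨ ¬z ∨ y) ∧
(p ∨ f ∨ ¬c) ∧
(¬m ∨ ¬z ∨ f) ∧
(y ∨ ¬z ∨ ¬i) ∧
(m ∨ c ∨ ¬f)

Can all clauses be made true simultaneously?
Yes

Yes, the formula is satisfiable.

One satisfying assignment is: i=False, y=False, f=True, m=False, p=False, z=False, w=True, c=True

Verification: With this assignment, all 34 clauses evaluate to true.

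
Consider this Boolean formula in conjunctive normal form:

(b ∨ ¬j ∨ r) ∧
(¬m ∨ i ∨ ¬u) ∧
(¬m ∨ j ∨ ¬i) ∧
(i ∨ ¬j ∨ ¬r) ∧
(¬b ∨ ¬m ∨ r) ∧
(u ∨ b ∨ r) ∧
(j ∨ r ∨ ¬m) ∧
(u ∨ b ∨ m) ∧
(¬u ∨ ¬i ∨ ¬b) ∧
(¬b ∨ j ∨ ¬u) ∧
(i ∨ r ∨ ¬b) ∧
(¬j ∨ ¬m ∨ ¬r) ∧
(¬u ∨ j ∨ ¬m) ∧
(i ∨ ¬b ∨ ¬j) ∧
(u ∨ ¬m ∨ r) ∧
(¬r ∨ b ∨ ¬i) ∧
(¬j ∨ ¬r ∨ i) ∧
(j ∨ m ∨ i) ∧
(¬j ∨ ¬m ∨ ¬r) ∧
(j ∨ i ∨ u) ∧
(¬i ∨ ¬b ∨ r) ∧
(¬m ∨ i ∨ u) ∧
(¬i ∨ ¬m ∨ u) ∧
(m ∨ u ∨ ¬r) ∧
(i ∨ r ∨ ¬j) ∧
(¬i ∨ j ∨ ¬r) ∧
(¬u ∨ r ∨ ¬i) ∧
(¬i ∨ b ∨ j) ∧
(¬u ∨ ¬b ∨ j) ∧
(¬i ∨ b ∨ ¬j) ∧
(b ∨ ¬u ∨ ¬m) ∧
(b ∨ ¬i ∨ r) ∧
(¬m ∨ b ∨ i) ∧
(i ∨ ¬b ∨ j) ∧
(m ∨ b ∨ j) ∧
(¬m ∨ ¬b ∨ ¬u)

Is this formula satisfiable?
No

No, the formula is not satisfiable.

No assignment of truth values to the variables can make all 36 clauses true simultaneously.

The formula is UNSAT (unsatisfiable).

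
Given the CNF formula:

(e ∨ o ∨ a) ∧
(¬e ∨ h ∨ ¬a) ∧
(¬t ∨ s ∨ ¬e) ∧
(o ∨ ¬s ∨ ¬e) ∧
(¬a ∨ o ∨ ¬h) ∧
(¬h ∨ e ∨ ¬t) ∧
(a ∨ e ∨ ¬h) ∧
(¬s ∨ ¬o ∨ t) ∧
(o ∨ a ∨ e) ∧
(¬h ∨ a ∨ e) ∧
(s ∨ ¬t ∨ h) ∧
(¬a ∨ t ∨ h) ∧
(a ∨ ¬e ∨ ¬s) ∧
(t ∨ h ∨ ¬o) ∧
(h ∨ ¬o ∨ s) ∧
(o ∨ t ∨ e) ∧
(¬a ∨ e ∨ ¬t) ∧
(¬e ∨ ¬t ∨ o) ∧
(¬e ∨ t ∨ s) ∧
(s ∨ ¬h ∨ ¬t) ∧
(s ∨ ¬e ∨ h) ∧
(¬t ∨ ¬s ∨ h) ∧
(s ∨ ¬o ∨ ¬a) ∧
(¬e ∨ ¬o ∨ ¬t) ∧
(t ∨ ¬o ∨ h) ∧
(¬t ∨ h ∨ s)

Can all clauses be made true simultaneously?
No

No, the formula is not satisfiable.

No assignment of truth values to the variables can make all 26 clauses true simultaneously.

The formula is UNSAT (unsatisfiable).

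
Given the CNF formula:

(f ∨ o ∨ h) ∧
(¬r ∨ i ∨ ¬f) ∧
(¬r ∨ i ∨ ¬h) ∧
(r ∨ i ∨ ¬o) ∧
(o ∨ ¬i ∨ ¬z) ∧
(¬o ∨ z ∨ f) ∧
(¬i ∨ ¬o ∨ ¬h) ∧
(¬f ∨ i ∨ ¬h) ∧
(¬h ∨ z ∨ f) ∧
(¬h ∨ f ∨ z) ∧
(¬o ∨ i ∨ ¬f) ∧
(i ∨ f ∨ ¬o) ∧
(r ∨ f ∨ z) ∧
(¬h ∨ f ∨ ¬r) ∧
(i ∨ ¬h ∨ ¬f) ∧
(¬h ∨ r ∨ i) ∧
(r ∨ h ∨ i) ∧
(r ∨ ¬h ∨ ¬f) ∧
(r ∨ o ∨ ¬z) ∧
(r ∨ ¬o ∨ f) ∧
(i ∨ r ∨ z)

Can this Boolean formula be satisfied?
Yes

Yes, the formula is satisfiable.

One satisfying assignment is: f=False, i=True, r=True, o=True, z=True, h=False

Verification: With this assignment, all 21 clauses evaluate to true.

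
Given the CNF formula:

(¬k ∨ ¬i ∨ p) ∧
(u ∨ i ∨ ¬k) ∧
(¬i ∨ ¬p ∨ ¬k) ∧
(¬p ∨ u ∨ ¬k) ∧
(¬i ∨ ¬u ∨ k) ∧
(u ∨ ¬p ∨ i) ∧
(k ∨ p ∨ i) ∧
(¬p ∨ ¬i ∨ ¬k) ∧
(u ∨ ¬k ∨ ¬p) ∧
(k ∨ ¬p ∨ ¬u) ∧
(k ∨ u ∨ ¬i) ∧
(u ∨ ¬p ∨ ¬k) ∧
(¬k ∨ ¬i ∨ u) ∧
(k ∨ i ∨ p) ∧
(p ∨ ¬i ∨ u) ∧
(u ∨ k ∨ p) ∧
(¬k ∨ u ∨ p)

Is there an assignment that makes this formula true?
Yes

Yes, the formula is satisfiable.

One satisfying assignment is: p=True, k=True, u=True, i=False

Verification: With this assignment, all 17 clauses evaluate to true.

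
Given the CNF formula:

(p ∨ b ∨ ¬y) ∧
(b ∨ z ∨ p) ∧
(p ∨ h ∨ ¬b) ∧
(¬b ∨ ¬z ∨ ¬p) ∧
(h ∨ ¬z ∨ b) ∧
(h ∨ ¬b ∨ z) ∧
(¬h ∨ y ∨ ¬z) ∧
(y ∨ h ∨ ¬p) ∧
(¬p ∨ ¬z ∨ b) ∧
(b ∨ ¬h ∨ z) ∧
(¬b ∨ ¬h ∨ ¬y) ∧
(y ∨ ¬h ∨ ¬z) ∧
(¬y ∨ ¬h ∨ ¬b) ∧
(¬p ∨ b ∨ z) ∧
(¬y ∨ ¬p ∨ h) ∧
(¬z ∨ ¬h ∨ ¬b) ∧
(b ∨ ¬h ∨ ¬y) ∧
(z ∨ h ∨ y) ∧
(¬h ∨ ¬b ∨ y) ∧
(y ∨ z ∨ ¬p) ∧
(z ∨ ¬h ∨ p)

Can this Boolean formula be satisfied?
No

No, the formula is not satisfiable.

No assignment of truth values to the variables can make all 21 clauses true simultaneously.

The formula is UNSAT (unsatisfiable).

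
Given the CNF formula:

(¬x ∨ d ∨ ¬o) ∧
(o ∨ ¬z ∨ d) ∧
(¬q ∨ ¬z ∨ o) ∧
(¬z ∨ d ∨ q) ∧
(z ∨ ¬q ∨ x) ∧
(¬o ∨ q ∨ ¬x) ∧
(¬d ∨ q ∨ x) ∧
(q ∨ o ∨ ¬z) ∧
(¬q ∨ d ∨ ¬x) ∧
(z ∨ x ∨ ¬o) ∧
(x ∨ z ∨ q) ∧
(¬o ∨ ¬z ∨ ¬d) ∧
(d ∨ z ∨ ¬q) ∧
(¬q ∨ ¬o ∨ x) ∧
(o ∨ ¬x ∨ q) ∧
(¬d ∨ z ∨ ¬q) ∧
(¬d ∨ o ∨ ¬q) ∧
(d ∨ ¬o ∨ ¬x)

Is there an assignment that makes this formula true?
No

No, the formula is not satisfiable.

No assignment of truth values to the variables can make all 18 clauses true simultaneously.

The formula is UNSAT (unsatisfiable).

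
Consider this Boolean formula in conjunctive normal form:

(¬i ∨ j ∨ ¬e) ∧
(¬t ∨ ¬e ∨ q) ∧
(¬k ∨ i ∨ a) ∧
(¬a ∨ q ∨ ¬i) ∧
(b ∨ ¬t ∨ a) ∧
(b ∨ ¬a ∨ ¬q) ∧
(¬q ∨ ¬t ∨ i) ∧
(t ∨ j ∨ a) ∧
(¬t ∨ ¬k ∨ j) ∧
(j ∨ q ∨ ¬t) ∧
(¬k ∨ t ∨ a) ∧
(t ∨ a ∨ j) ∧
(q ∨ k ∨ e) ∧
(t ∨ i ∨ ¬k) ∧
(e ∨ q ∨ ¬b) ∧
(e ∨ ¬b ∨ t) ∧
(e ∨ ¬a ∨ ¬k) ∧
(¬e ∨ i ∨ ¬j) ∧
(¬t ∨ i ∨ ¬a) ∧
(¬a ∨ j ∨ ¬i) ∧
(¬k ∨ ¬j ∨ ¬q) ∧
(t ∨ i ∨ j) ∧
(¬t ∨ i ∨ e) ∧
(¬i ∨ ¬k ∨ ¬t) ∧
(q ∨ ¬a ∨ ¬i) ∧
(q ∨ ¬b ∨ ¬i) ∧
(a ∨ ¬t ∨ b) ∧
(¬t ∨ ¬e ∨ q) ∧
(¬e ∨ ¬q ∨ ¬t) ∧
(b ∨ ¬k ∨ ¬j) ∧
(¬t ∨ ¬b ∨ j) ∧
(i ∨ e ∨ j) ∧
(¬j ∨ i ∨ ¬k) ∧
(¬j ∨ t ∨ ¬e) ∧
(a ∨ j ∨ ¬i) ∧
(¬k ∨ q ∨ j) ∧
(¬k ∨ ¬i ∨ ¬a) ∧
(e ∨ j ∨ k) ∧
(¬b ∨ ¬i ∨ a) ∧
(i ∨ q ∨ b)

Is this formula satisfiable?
Yes

Yes, the formula is satisfiable.

One satisfying assignment is: t=False, e=False, a=False, q=True, i=False, k=False, j=True, b=False

Verification: With this assignment, all 40 clauses evaluate to true.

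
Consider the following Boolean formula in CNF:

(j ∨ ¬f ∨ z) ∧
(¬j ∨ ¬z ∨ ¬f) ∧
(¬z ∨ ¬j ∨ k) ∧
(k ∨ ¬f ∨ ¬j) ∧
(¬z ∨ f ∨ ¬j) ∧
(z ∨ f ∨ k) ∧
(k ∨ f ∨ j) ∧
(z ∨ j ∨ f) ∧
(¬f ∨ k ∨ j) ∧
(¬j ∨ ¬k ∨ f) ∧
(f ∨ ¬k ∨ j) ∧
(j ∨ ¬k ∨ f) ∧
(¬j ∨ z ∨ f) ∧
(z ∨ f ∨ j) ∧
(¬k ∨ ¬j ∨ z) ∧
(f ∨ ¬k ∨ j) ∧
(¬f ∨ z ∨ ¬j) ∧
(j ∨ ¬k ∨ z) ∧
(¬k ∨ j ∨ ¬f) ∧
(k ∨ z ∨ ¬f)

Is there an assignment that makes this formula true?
No

No, the formula is not satisfiable.

No assignment of truth values to the variables can make all 20 clauses true simultaneously.

The formula is UNSAT (unsatisfiable).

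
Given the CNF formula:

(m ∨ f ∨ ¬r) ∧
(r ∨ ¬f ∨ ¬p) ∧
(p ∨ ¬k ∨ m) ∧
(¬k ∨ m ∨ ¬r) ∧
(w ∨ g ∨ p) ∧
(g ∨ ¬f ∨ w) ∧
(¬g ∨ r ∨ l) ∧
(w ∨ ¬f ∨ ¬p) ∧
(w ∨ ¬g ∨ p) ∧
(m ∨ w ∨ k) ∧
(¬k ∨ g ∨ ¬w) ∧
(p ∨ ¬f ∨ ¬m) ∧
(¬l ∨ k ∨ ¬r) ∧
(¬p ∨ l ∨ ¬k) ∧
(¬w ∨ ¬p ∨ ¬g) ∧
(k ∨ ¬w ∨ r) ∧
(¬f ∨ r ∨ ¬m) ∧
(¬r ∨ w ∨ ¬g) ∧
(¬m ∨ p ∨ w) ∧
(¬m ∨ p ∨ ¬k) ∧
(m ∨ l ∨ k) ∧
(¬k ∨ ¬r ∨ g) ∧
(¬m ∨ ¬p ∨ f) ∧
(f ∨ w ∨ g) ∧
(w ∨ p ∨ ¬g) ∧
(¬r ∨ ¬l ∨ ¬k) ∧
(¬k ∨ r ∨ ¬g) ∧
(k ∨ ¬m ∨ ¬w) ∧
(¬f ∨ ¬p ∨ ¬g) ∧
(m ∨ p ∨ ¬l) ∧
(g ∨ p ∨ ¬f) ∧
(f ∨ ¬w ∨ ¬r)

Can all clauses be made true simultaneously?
No

No, the formula is not satisfiable.

No assignment of truth values to the variables can make all 32 clauses true simultaneously.

The formula is UNSAT (unsatisfiable).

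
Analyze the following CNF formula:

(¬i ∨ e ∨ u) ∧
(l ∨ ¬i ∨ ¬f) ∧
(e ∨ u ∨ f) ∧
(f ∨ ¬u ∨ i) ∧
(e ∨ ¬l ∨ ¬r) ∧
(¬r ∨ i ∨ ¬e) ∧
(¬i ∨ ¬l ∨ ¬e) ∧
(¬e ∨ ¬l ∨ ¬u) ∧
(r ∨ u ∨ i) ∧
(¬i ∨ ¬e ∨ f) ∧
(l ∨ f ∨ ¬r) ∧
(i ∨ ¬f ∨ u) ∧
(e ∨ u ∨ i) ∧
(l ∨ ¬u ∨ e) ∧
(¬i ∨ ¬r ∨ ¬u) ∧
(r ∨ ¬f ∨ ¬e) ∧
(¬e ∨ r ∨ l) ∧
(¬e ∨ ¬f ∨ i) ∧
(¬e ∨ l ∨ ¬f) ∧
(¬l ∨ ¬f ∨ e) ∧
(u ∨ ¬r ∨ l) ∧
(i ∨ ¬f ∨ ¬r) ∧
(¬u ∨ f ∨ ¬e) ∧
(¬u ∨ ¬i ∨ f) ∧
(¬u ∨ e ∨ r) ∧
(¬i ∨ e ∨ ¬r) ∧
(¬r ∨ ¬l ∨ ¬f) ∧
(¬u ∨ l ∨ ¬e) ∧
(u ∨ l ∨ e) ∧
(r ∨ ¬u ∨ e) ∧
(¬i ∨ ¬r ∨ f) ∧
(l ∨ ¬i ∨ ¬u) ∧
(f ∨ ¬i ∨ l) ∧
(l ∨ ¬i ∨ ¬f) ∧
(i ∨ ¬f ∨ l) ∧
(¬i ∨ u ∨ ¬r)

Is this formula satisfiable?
No

No, the formula is not satisfiable.

No assignment of truth values to the variables can make all 36 clauses true simultaneously.

The formula is UNSAT (unsatisfiable).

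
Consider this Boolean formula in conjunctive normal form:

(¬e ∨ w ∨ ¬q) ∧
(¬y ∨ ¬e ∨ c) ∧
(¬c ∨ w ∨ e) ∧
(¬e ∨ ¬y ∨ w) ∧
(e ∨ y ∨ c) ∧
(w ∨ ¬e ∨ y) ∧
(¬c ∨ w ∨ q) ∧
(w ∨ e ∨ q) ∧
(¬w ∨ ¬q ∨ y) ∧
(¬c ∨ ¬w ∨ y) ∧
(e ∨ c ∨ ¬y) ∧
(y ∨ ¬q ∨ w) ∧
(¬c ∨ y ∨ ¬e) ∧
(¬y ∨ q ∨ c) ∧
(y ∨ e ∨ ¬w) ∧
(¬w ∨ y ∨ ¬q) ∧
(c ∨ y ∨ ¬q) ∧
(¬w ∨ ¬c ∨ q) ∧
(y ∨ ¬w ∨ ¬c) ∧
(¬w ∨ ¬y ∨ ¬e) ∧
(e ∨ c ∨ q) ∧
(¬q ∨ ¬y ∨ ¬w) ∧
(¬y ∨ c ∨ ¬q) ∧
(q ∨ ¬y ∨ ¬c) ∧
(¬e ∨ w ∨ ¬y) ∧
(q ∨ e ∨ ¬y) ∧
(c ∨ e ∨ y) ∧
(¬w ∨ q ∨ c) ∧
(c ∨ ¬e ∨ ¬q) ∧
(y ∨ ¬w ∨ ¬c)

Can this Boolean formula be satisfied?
No

No, the formula is not satisfiable.

No assignment of truth values to the variables can make all 30 clauses true simultaneously.

The formula is UNSAT (unsatisfiable).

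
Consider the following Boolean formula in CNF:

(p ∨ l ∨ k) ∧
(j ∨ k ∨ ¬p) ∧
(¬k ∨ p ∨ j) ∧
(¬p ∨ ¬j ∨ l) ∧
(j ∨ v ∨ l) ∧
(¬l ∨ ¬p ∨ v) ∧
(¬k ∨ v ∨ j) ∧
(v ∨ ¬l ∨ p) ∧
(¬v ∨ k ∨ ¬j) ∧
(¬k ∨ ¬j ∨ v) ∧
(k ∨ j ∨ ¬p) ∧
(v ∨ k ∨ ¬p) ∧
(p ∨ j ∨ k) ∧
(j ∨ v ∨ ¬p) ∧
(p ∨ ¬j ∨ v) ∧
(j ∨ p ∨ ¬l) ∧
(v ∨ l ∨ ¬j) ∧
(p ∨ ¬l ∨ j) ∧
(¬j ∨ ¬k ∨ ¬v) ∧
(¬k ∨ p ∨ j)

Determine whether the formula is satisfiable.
Yes

Yes, the formula is satisfiable.

One satisfying assignment is: k=True, j=False, v=True, l=False, p=True

Verification: With this assignment, all 20 clauses evaluate to true.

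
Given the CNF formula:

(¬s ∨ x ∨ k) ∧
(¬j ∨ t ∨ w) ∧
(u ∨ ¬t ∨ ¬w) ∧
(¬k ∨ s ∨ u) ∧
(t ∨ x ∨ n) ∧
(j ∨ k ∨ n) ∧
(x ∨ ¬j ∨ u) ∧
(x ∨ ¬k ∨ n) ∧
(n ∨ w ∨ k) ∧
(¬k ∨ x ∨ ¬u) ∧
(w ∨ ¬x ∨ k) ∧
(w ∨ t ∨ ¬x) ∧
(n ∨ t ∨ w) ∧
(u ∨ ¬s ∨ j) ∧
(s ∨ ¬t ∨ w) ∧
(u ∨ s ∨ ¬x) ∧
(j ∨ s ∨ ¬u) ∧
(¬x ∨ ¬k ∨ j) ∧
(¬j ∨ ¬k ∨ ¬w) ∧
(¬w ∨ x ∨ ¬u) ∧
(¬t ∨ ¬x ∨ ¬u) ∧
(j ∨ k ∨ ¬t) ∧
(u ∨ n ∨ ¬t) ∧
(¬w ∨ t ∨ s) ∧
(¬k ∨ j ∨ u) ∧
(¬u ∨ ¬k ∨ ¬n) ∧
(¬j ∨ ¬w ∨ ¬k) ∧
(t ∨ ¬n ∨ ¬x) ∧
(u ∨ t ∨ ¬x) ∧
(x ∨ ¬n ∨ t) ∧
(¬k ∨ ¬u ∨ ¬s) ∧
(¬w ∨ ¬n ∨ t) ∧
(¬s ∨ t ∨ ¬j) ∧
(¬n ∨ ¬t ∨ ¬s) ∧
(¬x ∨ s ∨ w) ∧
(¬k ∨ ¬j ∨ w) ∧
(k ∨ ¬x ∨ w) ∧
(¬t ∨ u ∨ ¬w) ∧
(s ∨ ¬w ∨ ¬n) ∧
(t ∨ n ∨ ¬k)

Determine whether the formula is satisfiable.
No

No, the formula is not satisfiable.

No assignment of truth values to the variables can make all 40 clauses true simultaneously.

The formula is UNSAT (unsatisfiable).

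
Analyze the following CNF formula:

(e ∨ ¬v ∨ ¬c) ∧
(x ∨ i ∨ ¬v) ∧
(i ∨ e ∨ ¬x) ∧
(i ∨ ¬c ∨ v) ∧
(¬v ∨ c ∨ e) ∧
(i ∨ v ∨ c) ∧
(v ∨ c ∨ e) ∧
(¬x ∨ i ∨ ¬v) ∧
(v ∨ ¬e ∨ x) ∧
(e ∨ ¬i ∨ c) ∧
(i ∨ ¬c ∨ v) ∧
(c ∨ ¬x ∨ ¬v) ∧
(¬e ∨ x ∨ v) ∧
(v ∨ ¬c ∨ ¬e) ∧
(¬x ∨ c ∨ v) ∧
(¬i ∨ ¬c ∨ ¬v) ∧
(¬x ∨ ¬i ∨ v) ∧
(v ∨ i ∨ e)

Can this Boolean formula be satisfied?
Yes

Yes, the formula is satisfiable.

One satisfying assignment is: c=True, v=False, x=False, i=True, e=False

Verification: With this assignment, all 18 clauses evaluate to true.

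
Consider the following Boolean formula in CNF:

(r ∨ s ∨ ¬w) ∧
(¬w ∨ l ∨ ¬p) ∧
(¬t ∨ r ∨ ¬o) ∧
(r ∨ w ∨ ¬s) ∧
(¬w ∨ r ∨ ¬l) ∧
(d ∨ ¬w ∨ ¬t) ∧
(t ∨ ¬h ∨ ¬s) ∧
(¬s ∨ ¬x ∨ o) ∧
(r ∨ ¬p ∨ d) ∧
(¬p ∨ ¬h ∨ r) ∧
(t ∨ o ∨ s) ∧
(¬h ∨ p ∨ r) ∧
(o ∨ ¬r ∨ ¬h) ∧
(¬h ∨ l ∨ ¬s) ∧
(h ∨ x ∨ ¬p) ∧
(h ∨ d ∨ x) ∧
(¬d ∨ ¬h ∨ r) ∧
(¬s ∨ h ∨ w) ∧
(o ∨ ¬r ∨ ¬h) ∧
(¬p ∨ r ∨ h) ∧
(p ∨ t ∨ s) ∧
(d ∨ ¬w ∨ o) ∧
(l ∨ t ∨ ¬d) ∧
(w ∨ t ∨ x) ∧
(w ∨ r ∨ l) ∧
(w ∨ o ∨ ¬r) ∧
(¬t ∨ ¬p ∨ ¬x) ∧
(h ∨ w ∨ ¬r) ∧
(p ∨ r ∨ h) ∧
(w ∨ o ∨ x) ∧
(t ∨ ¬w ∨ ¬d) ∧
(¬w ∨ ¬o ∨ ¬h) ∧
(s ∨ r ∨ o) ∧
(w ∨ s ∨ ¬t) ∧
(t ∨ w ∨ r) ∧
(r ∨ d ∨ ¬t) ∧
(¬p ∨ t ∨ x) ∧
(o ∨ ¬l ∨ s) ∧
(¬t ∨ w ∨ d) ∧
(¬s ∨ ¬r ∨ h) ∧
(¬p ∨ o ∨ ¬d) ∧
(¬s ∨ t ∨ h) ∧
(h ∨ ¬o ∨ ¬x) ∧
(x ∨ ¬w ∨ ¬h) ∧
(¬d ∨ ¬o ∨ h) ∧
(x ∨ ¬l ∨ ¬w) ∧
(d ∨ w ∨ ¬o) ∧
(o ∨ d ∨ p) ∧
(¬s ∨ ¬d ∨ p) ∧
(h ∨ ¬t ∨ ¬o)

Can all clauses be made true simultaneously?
Yes

Yes, the formula is satisfiable.

One satisfying assignment is: o=True, s=True, t=True, p=True, w=False, h=True, l=True, d=True, r=True, x=False

Verification: With this assignment, all 50 clauses evaluate to true.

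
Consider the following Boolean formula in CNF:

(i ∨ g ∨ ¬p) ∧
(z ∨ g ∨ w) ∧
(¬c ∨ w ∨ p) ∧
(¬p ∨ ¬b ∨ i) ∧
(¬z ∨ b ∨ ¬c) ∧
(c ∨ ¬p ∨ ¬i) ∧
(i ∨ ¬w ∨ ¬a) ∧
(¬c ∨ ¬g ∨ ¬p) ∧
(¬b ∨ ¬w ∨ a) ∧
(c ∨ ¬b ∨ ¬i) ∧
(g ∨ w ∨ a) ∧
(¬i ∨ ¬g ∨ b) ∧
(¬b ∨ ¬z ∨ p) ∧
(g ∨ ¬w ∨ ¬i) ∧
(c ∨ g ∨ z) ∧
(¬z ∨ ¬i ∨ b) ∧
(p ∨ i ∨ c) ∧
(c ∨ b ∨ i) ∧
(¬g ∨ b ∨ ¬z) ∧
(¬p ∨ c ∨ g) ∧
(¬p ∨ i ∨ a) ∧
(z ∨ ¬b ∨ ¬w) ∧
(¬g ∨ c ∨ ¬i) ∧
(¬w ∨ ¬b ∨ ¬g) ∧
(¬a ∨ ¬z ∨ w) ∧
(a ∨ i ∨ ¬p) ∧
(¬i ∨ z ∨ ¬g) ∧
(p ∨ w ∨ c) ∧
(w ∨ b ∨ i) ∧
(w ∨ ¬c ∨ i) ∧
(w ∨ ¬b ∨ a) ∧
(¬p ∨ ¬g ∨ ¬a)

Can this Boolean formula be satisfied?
Yes

Yes, the formula is satisfiable.

One satisfying assignment is: a=False, p=False, w=True, g=True, c=True, i=False, z=False, b=False

Verification: With this assignment, all 32 clauses evaluate to true.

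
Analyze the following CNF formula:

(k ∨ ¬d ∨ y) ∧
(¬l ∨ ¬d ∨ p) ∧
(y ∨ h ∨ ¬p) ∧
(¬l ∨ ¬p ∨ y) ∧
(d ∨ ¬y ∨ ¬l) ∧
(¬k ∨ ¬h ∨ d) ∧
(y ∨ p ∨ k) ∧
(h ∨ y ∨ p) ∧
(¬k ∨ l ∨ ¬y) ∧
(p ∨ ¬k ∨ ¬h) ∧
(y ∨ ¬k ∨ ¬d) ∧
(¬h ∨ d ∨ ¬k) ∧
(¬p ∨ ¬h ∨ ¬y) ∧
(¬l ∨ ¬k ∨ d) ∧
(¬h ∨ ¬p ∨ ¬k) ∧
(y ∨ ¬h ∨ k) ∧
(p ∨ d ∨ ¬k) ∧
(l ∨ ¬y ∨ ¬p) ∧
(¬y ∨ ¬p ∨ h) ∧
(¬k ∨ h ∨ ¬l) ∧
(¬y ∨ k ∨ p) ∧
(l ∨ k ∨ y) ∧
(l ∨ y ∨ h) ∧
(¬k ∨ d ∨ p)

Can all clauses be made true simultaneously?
No

No, the formula is not satisfiable.

No assignment of truth values to the variables can make all 24 clauses true simultaneously.

The formula is UNSAT (unsatisfiable).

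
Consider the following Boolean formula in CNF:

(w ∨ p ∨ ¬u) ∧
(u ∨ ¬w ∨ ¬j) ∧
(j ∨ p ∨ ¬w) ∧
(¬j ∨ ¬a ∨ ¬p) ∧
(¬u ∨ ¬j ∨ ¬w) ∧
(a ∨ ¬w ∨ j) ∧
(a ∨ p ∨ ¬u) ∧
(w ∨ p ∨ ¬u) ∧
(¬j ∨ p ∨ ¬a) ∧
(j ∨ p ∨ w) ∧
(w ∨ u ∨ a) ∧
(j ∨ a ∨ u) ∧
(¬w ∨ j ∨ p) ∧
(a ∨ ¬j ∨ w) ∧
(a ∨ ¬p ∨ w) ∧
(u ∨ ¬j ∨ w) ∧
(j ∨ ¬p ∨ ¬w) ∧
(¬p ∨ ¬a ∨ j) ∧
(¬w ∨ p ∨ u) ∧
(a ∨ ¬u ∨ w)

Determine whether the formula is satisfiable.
No

No, the formula is not satisfiable.

No assignment of truth values to the variables can make all 20 clauses true simultaneously.

The formula is UNSAT (unsatisfiable).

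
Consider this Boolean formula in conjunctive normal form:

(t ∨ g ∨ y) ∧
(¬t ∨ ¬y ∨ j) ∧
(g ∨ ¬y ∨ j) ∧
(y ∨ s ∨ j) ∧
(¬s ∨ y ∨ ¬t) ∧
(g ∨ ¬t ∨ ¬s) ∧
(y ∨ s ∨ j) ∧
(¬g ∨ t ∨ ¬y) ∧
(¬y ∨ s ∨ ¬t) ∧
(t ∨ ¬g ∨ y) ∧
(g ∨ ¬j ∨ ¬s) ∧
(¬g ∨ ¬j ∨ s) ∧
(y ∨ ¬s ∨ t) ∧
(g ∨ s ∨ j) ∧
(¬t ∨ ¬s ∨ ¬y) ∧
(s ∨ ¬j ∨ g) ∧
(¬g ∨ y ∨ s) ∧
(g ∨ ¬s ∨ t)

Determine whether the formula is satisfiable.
No

No, the formula is not satisfiable.

No assignment of truth values to the variables can make all 18 clauses true simultaneously.

The formula is UNSAT (unsatisfiable).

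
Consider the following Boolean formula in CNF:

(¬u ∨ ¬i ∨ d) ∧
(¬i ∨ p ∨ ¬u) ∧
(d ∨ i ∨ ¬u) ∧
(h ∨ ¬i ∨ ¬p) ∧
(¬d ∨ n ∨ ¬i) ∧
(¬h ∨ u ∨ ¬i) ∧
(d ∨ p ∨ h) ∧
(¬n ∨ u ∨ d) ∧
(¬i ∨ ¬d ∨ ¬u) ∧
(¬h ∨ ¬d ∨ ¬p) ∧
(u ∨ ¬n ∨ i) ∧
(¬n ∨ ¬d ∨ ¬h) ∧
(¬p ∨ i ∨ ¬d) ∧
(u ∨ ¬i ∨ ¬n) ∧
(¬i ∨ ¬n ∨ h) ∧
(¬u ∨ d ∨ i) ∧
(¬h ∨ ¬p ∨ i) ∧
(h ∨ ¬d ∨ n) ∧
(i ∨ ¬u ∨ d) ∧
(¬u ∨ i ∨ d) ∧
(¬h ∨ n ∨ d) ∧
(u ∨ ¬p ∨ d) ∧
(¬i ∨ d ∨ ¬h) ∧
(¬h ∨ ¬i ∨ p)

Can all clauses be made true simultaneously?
Yes

Yes, the formula is satisfiable.

One satisfying assignment is: u=True, i=False, h=False, n=True, d=True, p=False

Verification: With this assignment, all 24 clauses evaluate to true.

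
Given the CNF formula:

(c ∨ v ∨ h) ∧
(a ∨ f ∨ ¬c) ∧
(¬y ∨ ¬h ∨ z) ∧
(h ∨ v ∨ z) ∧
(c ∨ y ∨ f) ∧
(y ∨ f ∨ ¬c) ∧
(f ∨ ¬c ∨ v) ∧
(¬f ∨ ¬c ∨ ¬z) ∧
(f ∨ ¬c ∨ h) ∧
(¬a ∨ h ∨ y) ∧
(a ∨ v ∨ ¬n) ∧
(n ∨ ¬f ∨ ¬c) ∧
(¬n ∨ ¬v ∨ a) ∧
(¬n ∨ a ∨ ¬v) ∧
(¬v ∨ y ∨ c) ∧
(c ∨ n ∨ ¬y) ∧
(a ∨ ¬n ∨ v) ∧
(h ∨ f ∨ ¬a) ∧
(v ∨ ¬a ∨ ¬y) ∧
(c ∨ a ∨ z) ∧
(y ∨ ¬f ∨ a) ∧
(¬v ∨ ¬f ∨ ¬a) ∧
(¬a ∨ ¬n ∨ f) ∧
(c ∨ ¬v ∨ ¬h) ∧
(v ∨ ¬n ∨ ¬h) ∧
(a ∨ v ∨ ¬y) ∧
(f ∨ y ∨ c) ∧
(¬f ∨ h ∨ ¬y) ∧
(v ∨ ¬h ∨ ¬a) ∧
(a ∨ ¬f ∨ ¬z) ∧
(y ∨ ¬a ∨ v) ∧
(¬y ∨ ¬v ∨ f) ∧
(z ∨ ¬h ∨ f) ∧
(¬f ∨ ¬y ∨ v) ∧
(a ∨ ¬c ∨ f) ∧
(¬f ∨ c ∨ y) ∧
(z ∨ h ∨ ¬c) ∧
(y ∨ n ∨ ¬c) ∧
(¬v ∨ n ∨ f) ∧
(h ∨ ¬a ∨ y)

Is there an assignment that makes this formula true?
No

No, the formula is not satisfiable.

No assignment of truth values to the variables can make all 40 clauses true simultaneously.

The formula is UNSAT (unsatisfiable).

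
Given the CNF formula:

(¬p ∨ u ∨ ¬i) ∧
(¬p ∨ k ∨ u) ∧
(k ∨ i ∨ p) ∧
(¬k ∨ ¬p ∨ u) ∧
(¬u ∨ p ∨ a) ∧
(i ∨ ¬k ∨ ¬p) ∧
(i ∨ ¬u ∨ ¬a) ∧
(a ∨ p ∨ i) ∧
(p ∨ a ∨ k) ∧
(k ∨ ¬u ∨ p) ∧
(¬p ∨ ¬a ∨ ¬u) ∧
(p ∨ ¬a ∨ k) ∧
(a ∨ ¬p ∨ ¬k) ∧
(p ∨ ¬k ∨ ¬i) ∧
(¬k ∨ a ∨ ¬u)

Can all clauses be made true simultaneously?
Yes

Yes, the formula is satisfiable.

One satisfying assignment is: p=False, a=True, k=True, u=False, i=False

Verification: With this assignment, all 15 clauses evaluate to true.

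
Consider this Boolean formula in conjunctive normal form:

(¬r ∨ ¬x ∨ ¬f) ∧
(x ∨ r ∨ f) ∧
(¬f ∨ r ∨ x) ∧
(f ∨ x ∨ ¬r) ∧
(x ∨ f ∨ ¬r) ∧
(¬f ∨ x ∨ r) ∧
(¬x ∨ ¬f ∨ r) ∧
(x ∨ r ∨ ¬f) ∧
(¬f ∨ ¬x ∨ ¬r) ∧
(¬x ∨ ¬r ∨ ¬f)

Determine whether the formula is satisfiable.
Yes

Yes, the formula is satisfiable.

One satisfying assignment is: f=True, x=False, r=True

Verification: With this assignment, all 10 clauses evaluate to true.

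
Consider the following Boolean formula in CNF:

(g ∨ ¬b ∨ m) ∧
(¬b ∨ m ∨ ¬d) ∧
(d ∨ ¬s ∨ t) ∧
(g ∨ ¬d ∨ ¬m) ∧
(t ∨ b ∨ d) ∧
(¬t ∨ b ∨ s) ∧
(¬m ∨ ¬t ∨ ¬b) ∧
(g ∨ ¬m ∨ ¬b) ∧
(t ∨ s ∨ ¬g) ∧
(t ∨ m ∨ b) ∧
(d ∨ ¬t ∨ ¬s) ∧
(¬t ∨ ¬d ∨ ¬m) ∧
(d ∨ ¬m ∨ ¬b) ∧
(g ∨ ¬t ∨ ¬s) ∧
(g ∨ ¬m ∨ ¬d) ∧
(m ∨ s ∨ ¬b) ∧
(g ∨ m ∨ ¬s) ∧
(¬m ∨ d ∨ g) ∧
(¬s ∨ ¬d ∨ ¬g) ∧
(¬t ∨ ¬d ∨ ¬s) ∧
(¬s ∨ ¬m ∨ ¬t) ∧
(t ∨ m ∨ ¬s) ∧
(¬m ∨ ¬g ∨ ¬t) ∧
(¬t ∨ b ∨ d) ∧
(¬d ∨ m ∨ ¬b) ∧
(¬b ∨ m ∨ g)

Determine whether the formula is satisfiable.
No

No, the formula is not satisfiable.

No assignment of truth values to the variables can make all 26 clauses true simultaneously.

The formula is UNSAT (unsatisfiable).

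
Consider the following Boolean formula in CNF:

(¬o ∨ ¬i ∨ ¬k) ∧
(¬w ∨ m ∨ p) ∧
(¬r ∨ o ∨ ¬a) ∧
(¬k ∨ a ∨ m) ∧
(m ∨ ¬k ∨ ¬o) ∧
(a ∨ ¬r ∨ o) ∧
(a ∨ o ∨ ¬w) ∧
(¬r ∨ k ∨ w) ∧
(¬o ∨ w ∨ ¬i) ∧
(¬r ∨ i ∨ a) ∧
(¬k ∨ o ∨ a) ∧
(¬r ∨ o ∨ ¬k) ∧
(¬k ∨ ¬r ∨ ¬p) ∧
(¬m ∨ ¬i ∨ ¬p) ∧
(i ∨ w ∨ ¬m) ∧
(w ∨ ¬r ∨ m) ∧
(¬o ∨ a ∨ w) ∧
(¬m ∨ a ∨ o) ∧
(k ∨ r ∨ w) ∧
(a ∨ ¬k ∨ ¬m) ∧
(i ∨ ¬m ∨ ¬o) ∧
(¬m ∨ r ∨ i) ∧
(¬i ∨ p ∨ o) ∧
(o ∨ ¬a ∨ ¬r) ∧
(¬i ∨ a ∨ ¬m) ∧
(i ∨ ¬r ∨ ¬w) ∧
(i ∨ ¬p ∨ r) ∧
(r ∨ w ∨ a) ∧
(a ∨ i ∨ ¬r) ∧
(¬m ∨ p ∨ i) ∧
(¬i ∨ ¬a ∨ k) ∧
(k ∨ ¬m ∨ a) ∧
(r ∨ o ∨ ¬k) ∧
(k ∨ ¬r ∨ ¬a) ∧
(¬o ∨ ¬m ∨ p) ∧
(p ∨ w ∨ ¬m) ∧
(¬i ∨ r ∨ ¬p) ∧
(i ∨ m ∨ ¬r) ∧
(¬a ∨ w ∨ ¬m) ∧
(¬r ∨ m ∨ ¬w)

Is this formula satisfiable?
No

No, the formula is not satisfiable.

No assignment of truth values to the variables can make all 40 clauses true simultaneously.

The formula is UNSAT (unsatisfiable).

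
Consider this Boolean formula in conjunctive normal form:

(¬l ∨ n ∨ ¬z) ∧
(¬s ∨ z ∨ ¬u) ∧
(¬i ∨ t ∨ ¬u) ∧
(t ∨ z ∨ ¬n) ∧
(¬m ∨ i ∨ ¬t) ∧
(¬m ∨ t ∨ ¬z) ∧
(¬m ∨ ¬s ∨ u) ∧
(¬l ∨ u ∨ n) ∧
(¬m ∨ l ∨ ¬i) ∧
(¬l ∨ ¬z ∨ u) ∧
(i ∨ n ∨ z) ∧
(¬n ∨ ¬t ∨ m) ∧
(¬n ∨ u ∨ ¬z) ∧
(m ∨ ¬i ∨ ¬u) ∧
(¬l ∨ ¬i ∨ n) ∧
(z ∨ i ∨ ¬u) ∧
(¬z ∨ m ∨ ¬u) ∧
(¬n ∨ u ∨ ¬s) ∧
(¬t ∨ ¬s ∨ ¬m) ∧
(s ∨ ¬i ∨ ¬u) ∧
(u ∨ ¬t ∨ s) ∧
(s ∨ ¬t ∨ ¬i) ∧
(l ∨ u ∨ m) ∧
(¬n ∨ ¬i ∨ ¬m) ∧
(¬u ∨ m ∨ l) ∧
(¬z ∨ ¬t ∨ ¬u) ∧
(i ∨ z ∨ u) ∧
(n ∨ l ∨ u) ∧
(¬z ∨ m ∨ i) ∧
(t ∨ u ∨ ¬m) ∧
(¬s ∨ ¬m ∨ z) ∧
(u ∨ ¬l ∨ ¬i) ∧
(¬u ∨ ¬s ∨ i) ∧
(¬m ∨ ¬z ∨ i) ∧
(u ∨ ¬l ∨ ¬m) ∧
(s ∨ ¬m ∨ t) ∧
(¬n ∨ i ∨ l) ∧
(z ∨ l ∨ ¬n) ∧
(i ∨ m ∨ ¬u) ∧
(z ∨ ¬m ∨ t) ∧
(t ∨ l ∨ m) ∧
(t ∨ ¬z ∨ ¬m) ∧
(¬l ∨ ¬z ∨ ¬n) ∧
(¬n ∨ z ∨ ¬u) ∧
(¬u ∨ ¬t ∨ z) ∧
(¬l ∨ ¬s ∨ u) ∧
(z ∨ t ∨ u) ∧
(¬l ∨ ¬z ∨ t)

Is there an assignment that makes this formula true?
No

No, the formula is not satisfiable.

No assignment of truth values to the variables can make all 48 clauses true simultaneously.

The formula is UNSAT (unsatisfiable).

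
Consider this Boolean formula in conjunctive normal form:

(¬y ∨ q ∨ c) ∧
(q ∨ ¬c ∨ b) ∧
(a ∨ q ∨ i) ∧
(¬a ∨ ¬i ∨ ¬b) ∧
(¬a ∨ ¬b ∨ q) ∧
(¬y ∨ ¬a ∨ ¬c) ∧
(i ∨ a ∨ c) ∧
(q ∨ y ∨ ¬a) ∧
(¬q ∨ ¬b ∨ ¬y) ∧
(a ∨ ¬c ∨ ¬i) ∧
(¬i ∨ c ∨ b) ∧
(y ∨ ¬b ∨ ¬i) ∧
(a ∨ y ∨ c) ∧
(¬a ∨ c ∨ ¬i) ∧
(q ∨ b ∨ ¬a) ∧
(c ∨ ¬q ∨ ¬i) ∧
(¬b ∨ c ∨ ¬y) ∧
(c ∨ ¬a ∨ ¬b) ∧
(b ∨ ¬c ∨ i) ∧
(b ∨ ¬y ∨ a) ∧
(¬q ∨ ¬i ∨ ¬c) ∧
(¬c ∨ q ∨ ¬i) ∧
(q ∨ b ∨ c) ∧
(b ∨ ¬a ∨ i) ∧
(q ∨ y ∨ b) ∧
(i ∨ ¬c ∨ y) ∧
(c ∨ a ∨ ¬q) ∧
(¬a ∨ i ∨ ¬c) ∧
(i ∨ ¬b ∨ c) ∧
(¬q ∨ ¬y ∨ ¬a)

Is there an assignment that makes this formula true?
No

No, the formula is not satisfiable.

No assignment of truth values to the variables can make all 30 clauses true simultaneously.

The formula is UNSAT (unsatisfiable).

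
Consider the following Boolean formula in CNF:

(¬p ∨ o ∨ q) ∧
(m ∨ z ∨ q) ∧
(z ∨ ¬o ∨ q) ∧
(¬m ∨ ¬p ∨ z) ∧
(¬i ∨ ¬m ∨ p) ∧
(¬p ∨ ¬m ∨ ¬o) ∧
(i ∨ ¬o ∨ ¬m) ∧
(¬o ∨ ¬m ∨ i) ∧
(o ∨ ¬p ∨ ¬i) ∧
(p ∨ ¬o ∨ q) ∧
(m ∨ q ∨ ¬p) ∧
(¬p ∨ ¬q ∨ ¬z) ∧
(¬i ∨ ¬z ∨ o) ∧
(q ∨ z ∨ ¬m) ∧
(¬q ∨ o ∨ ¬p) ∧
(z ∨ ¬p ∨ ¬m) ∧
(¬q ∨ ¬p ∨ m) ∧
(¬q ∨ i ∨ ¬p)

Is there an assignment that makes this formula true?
Yes

Yes, the formula is satisfiable.

One satisfying assignment is: q=True, z=False, m=False, p=False, o=False, i=False

Verification: With this assignment, all 18 clauses evaluate to true.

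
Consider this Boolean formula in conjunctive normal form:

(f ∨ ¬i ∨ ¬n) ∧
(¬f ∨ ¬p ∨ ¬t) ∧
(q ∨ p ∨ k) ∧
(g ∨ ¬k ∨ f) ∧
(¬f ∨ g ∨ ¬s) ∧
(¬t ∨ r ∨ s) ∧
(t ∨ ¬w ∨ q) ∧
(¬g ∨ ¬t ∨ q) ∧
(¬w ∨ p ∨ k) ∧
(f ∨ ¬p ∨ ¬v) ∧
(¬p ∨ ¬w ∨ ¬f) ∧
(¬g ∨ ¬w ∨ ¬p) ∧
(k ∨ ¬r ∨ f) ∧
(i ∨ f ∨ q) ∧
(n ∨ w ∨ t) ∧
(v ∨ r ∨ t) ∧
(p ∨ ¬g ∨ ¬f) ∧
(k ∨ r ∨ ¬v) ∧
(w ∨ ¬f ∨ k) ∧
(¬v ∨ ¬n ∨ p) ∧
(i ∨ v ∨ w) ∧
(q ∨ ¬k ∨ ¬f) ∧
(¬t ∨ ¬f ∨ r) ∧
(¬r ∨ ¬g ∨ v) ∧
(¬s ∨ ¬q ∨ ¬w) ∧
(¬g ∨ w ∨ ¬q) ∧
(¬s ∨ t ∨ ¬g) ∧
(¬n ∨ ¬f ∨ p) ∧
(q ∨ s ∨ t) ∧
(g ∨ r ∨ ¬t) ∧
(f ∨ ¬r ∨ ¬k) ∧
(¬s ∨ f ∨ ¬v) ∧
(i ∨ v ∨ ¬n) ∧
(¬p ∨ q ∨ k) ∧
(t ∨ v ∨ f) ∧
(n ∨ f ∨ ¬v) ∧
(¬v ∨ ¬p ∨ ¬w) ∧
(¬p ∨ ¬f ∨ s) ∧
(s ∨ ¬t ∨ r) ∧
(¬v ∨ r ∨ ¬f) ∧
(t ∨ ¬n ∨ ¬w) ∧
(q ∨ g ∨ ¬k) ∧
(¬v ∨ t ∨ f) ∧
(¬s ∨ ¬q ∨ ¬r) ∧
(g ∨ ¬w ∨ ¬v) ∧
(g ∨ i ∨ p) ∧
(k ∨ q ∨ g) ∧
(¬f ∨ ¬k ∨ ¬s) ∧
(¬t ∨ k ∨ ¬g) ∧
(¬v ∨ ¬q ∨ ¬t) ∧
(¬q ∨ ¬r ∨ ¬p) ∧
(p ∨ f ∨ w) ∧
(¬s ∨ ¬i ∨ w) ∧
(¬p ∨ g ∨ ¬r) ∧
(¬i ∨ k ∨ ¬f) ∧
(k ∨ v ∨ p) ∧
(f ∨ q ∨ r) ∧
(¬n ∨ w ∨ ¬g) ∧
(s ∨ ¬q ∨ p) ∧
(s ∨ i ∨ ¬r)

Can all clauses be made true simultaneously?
No

No, the formula is not satisfiable.

No assignment of truth values to the variables can make all 60 clauses true simultaneously.

The formula is UNSAT (unsatisfiable).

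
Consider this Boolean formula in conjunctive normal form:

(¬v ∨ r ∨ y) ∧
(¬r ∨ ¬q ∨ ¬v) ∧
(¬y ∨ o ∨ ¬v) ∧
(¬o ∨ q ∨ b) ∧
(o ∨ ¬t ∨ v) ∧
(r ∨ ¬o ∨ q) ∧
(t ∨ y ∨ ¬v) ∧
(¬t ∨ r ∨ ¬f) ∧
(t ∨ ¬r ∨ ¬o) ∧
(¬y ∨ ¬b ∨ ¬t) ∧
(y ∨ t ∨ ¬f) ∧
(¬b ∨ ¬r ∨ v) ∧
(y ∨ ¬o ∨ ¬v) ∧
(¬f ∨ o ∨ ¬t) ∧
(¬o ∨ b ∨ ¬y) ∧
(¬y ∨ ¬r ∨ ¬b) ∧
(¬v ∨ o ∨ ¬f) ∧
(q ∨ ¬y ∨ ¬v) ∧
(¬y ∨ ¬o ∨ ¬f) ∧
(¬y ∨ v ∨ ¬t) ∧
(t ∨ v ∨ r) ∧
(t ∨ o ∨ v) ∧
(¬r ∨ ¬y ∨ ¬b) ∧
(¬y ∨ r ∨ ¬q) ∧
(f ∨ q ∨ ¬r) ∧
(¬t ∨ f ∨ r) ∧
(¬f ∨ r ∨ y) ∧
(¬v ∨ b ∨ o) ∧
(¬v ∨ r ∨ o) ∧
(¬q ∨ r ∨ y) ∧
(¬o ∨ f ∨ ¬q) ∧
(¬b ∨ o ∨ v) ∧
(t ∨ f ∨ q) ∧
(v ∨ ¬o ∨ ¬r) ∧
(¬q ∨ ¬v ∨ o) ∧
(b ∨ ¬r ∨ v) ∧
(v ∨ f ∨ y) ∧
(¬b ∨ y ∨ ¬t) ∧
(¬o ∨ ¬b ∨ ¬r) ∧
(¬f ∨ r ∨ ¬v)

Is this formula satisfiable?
No

No, the formula is not satisfiable.

No assignment of truth values to the variables can make all 40 clauses true simultaneously.

The formula is UNSAT (unsatisfiable).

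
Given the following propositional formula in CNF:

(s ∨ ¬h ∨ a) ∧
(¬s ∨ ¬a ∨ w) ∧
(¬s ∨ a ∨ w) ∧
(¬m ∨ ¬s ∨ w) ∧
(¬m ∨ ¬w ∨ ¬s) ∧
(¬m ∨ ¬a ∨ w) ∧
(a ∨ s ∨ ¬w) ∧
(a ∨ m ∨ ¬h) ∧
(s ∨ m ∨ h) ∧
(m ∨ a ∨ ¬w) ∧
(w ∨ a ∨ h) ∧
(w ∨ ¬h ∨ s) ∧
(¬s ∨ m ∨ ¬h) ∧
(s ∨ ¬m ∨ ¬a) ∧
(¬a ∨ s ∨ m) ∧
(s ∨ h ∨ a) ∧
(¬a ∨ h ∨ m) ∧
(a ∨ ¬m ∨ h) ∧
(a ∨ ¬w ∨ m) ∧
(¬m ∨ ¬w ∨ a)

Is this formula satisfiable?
No

No, the formula is not satisfiable.

No assignment of truth values to the variables can make all 20 clauses true simultaneously.

The formula is UNSAT (unsatisfiable).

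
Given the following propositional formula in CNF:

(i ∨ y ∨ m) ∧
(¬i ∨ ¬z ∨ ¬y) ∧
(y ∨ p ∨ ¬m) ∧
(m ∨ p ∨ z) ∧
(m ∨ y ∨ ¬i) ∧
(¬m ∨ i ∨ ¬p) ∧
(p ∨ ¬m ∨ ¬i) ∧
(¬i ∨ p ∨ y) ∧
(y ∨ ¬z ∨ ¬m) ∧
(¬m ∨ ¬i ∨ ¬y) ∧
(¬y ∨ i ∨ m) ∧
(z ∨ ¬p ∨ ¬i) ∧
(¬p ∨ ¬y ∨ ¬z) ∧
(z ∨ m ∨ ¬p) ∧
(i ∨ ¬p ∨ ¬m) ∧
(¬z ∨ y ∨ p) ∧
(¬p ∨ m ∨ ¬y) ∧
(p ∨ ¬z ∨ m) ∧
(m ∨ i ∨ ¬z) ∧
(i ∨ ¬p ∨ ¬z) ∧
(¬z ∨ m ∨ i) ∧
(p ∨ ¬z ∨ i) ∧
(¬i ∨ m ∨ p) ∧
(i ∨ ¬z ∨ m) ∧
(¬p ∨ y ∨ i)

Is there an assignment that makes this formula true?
Yes

Yes, the formula is satisfiable.

One satisfying assignment is: y=True, i=False, m=True, z=False, p=False

Verification: With this assignment, all 25 clauses evaluate to true.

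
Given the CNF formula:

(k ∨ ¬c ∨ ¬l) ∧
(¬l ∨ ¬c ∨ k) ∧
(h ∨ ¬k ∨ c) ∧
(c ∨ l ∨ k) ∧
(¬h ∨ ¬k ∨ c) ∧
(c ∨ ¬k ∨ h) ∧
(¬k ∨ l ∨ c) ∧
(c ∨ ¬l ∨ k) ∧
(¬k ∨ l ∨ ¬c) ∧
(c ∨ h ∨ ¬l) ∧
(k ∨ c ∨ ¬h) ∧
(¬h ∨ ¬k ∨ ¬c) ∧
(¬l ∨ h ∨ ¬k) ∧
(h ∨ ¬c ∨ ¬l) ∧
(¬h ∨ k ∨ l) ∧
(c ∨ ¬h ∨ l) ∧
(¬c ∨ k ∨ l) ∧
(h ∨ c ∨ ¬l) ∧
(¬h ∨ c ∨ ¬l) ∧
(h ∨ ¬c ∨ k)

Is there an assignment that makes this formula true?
No

No, the formula is not satisfiable.

No assignment of truth values to the variables can make all 20 clauses true simultaneously.

The formula is UNSAT (unsatisfiable).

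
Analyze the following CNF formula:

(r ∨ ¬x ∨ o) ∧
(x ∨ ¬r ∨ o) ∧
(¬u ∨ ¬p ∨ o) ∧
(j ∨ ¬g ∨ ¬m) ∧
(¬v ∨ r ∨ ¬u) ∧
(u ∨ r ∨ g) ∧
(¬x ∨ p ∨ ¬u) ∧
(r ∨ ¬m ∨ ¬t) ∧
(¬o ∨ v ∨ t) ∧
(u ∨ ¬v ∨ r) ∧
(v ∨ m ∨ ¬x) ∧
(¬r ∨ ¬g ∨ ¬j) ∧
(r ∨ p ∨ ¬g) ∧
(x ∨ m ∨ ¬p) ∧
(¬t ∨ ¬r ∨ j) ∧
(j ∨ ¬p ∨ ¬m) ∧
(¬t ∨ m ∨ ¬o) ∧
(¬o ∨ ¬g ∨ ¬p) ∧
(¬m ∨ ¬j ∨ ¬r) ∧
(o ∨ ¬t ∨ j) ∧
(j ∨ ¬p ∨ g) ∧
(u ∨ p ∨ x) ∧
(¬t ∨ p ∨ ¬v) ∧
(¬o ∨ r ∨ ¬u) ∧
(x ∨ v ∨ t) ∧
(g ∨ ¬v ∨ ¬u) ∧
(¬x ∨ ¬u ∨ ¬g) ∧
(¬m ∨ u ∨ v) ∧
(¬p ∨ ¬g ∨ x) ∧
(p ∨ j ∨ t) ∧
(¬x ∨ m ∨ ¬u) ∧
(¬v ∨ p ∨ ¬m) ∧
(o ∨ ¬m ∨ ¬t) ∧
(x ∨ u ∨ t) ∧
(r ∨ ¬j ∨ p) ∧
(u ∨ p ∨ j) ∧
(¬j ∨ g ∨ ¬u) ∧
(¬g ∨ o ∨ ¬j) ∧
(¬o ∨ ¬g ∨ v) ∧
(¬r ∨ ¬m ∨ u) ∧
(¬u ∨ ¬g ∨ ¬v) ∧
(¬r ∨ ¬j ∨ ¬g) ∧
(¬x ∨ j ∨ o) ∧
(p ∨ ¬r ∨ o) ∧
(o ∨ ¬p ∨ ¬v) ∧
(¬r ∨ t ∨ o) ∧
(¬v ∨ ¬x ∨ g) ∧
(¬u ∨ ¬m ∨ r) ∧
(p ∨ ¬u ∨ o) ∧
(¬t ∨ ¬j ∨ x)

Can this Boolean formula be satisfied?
No

No, the formula is not satisfiable.

No assignment of truth values to the variables can make all 50 clauses true simultaneously.

The formula is UNSAT (unsatisfiable).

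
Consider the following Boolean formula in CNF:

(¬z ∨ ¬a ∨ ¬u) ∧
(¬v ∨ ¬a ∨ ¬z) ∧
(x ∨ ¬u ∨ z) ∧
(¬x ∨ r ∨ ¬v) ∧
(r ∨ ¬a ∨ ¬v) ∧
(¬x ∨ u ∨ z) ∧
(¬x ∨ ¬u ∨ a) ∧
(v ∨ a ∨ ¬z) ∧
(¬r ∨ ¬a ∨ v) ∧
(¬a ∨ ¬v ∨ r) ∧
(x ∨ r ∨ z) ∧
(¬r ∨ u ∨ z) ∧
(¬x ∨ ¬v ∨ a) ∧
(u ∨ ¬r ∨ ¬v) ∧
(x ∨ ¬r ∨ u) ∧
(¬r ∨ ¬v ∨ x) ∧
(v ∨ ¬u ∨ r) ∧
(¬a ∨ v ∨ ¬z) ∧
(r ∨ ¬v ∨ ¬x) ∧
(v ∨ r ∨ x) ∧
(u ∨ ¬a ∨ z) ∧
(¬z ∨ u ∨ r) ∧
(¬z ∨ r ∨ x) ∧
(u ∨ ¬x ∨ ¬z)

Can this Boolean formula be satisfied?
Yes

Yes, the formula is satisfiable.

One satisfying assignment is: z=False, v=True, a=True, x=True, u=True, r=True

Verification: With this assignment, all 24 clauses evaluate to true.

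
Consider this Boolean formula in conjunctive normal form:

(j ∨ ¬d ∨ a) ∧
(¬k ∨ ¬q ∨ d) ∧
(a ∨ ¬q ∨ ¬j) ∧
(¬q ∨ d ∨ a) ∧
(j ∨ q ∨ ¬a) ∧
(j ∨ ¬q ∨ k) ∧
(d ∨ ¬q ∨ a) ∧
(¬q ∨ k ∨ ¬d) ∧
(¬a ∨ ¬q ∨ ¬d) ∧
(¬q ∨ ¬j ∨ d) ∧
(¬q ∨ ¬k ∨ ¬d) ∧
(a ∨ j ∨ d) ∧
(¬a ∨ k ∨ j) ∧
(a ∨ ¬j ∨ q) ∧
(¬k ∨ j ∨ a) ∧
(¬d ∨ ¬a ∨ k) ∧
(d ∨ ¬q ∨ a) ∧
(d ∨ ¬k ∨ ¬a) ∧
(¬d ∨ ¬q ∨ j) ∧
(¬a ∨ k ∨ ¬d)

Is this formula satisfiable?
Yes

Yes, the formula is satisfiable.

One satisfying assignment is: a=True, k=True, d=True, q=False, j=True

Verification: With this assignment, all 20 clauses evaluate to true.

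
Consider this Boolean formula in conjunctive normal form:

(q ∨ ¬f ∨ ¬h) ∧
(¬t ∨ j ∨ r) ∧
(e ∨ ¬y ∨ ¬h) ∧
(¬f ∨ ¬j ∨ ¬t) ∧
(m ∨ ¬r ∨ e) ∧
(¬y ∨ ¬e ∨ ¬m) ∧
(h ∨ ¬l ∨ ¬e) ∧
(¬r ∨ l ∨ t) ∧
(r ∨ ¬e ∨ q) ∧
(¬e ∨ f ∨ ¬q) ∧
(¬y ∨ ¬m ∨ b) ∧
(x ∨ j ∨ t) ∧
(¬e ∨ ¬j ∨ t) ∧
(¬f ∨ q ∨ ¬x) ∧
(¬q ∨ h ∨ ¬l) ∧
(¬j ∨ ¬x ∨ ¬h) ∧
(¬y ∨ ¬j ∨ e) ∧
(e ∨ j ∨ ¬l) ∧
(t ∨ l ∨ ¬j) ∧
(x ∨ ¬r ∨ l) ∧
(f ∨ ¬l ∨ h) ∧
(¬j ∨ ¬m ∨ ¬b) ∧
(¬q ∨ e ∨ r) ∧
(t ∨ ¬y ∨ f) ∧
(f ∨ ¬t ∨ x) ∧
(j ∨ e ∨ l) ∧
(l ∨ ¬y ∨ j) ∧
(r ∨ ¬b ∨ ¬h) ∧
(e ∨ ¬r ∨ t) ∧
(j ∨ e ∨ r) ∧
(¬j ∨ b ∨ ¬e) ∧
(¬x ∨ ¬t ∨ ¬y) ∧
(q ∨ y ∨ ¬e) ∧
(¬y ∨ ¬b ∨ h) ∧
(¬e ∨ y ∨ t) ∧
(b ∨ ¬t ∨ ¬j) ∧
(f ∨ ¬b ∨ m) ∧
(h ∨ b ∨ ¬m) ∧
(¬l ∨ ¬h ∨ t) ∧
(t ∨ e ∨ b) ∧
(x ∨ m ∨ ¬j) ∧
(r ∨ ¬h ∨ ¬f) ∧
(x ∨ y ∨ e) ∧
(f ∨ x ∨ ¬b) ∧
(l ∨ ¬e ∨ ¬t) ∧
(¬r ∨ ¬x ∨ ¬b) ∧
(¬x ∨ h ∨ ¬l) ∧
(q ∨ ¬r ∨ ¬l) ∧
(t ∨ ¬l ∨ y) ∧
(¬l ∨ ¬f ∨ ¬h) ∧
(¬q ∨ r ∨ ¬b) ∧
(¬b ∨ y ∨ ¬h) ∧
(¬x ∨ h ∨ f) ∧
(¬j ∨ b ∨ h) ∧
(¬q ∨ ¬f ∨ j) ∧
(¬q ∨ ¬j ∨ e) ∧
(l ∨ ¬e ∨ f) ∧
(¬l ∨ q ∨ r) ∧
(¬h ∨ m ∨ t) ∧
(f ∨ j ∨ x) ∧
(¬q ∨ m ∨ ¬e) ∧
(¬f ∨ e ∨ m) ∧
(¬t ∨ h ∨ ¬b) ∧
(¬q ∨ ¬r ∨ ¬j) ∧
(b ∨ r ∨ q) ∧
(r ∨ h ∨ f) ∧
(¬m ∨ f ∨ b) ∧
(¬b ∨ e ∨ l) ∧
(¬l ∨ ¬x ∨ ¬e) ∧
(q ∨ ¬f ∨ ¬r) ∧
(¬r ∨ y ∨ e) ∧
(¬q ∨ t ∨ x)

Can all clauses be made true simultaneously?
No

No, the formula is not satisfiable.

No assignment of truth values to the variables can make all 72 clauses true simultaneously.

The formula is UNSAT (unsatisfiable).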